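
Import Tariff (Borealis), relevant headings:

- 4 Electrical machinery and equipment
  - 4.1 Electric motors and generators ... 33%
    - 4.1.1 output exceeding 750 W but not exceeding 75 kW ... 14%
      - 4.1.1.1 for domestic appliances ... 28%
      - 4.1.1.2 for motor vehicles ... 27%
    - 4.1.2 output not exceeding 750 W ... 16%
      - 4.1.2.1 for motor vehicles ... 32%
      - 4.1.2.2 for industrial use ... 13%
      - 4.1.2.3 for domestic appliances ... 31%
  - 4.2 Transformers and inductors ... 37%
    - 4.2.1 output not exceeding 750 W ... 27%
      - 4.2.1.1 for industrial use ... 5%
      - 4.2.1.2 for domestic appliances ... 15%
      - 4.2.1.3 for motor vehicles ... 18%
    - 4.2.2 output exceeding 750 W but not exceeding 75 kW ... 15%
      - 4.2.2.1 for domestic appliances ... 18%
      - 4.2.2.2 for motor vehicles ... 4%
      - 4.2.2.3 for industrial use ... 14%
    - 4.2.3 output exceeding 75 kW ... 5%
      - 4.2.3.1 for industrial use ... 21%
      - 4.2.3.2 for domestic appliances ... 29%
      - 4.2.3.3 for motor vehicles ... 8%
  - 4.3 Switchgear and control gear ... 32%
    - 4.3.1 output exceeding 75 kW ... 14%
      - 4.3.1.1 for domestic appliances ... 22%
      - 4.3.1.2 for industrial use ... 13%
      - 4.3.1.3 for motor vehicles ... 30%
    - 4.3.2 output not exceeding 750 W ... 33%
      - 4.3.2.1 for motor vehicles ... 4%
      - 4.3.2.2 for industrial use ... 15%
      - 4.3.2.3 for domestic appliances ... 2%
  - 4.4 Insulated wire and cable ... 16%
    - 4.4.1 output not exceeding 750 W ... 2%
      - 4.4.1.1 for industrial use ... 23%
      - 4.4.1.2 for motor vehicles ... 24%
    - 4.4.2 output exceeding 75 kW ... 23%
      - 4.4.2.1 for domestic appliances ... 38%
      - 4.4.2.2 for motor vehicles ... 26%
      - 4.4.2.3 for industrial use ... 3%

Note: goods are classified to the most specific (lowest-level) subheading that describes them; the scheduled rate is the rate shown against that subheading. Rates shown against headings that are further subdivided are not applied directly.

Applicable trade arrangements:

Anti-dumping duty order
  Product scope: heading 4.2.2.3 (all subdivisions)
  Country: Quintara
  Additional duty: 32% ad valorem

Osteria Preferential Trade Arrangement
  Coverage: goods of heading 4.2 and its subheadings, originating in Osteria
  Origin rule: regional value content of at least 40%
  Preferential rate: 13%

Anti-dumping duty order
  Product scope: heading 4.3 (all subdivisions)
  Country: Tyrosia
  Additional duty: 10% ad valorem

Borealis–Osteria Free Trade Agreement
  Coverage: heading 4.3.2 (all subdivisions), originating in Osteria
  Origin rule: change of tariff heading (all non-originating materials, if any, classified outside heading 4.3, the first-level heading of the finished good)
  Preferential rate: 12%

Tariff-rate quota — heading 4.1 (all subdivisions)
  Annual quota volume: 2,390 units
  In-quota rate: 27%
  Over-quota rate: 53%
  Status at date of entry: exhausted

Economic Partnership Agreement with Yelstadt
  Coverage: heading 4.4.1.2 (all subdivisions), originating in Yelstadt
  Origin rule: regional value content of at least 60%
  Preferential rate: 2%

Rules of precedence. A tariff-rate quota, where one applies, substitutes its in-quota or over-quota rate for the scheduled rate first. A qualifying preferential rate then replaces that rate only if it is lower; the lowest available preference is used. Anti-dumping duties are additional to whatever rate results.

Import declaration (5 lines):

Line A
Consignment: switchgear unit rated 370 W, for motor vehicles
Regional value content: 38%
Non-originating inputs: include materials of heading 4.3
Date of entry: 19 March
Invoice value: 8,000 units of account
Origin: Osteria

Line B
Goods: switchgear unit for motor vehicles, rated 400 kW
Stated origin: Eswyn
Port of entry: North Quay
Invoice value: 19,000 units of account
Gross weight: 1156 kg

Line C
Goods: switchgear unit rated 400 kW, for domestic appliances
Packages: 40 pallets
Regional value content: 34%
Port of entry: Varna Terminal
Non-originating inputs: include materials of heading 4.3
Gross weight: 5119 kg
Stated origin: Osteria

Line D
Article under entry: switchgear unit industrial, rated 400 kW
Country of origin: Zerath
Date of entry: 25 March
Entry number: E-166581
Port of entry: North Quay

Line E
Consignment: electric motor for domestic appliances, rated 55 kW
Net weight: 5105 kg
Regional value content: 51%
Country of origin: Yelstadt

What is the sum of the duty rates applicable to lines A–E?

122%

Line A: switchgear unit → 4.3; rated 370 W → 4.3.2; for motor vehicles → 4.3.2.1. Scheduled 4%. Osteria agreement on 4.2: 4.3.2.1 not covered; Osteria agreement on 4.3.2: CTH not met. → 4%.
Line B: switchgear unit → 4.3; rated 400 kW → 4.3.1; for motor vehicles → 4.3.1.3. Scheduled 30%. No special measure applies. → 30%.
Line C: switchgear unit → 4.3; rated 400 kW → 4.3.1; for domestic appliances → 4.3.1.1. Scheduled 22%. Osteria agreement on 4.2: 4.3.1.1 not covered; Osteria agreement on 4.3.2: 4.3.1.1 not covered. → 22%.
Line D: switchgear unit → 4.3; rated 400 kW → 4.3.1; industrial → 4.3.1.2. Scheduled 13%. No special measure applies. → 13%.
Line E: electric motor → 4.1; rated 55 kW → 4.1.1; for domestic appliances → 4.1.1.1. Scheduled 28%. quota on 4.1 exhausted → over-quota 53%; Yelstadt agreement on 4.4.1.2: 4.1.1.1 not covered. → 53%.
Sum: 4% + 30% + 22% + 13% + 53% = 122%.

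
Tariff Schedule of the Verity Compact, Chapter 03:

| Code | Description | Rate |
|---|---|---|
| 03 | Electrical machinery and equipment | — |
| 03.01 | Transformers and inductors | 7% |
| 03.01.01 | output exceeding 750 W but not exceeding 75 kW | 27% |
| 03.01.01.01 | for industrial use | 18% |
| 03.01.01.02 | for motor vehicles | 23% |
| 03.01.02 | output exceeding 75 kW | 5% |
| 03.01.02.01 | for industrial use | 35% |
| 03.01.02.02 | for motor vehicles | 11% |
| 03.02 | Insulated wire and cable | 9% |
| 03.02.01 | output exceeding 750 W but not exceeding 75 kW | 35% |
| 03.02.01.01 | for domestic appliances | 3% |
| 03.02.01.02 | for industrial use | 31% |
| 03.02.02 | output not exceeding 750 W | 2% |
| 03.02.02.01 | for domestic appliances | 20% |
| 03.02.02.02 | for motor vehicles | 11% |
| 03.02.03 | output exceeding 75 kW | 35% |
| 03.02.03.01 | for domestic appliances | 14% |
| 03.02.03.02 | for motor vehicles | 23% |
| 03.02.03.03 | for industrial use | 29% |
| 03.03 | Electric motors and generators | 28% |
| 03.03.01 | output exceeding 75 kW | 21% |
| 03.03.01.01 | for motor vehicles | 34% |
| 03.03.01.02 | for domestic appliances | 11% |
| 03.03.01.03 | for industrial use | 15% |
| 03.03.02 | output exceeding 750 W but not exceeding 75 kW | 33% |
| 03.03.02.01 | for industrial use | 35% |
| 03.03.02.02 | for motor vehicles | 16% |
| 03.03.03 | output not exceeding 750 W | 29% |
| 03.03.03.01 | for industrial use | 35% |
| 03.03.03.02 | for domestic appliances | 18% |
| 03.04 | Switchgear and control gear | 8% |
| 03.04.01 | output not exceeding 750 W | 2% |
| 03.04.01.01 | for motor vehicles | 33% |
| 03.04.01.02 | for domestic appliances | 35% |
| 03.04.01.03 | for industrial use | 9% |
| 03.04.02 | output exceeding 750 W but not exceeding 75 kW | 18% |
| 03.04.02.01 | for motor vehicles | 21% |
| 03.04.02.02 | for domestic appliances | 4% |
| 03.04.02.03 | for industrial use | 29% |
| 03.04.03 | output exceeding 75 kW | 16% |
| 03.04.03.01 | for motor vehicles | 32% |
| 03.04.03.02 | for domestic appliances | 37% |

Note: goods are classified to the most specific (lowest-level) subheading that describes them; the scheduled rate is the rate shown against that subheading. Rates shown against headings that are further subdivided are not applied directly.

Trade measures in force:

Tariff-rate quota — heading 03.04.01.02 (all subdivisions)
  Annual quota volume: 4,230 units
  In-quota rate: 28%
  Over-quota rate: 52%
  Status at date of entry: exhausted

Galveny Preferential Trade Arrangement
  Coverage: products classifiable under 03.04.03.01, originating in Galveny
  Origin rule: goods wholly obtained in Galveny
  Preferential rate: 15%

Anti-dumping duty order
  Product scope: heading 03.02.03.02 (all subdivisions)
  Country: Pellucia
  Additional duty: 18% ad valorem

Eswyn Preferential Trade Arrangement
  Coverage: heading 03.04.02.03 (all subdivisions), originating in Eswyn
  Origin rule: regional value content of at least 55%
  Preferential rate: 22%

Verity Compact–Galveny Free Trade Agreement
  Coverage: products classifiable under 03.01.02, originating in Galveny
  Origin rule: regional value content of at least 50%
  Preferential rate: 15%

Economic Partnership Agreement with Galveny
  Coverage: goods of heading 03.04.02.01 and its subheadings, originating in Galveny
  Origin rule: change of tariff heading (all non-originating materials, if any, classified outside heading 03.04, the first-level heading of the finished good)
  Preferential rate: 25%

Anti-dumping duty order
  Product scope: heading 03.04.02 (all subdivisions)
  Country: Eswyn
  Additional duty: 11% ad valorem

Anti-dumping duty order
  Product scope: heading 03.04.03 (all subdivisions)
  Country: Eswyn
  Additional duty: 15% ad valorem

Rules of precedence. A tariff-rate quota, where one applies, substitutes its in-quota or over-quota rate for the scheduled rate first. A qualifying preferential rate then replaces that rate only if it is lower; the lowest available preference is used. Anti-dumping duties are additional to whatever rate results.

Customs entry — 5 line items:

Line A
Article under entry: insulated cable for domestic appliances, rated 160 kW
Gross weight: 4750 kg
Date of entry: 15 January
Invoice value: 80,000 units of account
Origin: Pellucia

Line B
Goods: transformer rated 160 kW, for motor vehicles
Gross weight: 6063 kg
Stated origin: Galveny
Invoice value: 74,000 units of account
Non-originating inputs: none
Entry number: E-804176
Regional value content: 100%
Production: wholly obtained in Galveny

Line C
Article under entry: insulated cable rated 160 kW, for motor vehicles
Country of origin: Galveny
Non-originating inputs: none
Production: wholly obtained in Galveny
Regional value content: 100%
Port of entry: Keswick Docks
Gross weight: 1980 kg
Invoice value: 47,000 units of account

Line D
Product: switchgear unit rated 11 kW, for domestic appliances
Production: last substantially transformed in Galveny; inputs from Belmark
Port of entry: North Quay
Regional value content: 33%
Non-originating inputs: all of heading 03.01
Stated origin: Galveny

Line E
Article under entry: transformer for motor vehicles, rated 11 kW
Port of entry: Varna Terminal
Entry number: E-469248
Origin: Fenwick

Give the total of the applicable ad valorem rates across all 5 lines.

75%

Line A: insulated cable → 03.02; rated 160 kW → 03.02.03; for domestic appliances → 03.02.03.01. Scheduled 14%. No special measure applies. → 14%.
Line B: transformer → 03.01; rated 160 kW → 03.01.02; for motor vehicles → 03.01.02.02. Scheduled 11%. Galveny agreement on 03.04.03.01: 03.01.02.02 not covered; Galveny agreement on 03.01.02: RVC ≥ 50% → 15% available; Galveny agreement on 03.04.02.01: 03.01.02.02 not covered; preference 15% not lower than 11% → no reduction. → 11%.
Line C: insulated cable → 03.02; rated 160 kW → 03.02.03; for motor vehicles → 03.02.03.02. Scheduled 23%. Galveny agreement on 03.04.03.01: 03.02.03.02 not covered; Galveny agreement on 03.01.02: 03.02.03.02 not covered; Galveny agreement on 03.04.02.01: 03.02.03.02 not covered. → 23%.
Line D: switchgear unit → 03.04; rated 11 kW → 03.04.02; for domestic appliances → 03.04.02.02. Scheduled 4%. Galveny agreement on 03.04.03.01: 03.04.02.02 not covered; Galveny agreement on 03.01.02: 03.04.02.02 not covered; Galveny agreement on 03.04.02.01: 03.04.02.02 not covered. → 4%.
Line E: transformer → 03.01; rated 11 kW → 03.01.01; for motor vehicles → 03.01.01.02. Scheduled 23%. No special measure applies. → 23%.
Sum: 14% + 11% + 23% + 4% + 23% = 75%.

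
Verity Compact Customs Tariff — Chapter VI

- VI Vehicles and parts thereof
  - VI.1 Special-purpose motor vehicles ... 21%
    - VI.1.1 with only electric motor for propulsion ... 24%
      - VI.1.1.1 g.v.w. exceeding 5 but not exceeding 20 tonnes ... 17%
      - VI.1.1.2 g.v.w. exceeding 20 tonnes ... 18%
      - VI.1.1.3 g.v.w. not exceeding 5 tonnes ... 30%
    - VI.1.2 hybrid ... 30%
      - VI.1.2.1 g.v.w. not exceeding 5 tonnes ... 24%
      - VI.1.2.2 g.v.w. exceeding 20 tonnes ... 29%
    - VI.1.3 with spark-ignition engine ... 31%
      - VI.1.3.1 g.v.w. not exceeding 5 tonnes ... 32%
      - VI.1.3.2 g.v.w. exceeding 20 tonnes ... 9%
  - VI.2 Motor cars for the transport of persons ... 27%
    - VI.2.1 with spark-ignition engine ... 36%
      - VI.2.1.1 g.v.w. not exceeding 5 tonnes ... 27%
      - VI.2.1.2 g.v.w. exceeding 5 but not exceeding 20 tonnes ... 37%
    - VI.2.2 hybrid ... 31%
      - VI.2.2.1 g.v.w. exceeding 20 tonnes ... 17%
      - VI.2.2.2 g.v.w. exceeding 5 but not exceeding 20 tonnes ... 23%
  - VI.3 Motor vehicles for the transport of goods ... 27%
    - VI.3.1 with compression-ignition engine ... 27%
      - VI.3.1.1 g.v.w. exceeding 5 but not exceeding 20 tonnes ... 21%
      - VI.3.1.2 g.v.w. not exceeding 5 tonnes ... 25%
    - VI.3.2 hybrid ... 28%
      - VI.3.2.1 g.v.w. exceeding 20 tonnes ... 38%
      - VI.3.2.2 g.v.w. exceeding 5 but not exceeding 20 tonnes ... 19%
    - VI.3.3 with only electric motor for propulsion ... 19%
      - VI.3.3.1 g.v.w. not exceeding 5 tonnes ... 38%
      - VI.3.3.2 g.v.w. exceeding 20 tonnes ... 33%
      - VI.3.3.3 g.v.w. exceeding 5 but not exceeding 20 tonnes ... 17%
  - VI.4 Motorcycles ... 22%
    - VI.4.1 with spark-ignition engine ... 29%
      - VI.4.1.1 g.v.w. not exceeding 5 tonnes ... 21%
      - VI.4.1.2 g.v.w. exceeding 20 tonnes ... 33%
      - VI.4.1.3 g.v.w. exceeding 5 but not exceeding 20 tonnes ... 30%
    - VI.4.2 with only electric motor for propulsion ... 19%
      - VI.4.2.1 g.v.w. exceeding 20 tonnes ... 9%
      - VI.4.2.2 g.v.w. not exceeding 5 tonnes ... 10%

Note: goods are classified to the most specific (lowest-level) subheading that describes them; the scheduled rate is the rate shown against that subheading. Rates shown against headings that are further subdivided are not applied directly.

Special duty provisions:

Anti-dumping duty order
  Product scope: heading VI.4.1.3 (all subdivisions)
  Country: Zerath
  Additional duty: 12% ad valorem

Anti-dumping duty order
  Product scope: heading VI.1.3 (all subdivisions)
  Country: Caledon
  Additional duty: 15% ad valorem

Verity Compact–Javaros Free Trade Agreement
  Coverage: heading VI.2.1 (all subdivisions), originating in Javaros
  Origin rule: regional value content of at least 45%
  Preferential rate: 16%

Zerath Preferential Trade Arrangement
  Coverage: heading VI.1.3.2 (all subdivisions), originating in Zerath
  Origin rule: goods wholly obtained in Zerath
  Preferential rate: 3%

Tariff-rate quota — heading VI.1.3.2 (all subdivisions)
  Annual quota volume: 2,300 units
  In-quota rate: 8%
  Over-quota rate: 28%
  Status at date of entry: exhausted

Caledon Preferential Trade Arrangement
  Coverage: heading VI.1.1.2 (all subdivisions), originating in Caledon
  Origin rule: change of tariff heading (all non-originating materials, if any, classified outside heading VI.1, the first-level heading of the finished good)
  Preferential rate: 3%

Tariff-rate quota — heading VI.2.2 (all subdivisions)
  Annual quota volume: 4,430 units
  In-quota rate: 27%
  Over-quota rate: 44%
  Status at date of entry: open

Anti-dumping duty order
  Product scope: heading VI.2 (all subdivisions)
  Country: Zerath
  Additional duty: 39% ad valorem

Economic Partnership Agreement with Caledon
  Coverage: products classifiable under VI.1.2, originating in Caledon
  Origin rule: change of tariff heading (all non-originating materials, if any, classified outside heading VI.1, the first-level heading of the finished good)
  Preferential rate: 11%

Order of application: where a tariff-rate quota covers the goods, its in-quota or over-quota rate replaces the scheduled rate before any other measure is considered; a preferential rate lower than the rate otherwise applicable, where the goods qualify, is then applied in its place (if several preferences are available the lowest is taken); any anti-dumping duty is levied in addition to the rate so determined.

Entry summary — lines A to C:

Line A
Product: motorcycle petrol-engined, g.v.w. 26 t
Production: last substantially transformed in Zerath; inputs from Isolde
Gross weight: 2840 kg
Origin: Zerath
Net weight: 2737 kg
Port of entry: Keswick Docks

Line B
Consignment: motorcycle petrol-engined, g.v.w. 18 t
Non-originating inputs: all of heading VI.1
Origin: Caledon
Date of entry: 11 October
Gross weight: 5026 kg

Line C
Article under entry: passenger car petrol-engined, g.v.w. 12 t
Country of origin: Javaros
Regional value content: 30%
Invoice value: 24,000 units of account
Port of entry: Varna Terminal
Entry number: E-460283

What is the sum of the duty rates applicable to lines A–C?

100%

Line A: motorcycle → VI.4; petrol-engined → VI.4.1; g.v.w. 26 t → VI.4.1.2. Scheduled 33%. Zerath agreement on VI.1.3.2: VI.4.1.2 not covered. → 33%.
Line B: motorcycle → VI.4; petrol-engined → VI.4.1; g.v.w. 18 t → VI.4.1.3. Scheduled 30%. Caledon agreement on VI.1.1.2: VI.4.1.3 not covered; Caledon agreement on VI.1.2: VI.4.1.3 not covered. → 30%.
Line C: passenger car → VI.2; petrol-engined → VI.2.1; g.v.w. 12 t → VI.2.1.2. Scheduled 37%. Javaros agreement on VI.2.1: RVC < 45%. → 37%.
Sum: 33% + 30% + 37% = 100%.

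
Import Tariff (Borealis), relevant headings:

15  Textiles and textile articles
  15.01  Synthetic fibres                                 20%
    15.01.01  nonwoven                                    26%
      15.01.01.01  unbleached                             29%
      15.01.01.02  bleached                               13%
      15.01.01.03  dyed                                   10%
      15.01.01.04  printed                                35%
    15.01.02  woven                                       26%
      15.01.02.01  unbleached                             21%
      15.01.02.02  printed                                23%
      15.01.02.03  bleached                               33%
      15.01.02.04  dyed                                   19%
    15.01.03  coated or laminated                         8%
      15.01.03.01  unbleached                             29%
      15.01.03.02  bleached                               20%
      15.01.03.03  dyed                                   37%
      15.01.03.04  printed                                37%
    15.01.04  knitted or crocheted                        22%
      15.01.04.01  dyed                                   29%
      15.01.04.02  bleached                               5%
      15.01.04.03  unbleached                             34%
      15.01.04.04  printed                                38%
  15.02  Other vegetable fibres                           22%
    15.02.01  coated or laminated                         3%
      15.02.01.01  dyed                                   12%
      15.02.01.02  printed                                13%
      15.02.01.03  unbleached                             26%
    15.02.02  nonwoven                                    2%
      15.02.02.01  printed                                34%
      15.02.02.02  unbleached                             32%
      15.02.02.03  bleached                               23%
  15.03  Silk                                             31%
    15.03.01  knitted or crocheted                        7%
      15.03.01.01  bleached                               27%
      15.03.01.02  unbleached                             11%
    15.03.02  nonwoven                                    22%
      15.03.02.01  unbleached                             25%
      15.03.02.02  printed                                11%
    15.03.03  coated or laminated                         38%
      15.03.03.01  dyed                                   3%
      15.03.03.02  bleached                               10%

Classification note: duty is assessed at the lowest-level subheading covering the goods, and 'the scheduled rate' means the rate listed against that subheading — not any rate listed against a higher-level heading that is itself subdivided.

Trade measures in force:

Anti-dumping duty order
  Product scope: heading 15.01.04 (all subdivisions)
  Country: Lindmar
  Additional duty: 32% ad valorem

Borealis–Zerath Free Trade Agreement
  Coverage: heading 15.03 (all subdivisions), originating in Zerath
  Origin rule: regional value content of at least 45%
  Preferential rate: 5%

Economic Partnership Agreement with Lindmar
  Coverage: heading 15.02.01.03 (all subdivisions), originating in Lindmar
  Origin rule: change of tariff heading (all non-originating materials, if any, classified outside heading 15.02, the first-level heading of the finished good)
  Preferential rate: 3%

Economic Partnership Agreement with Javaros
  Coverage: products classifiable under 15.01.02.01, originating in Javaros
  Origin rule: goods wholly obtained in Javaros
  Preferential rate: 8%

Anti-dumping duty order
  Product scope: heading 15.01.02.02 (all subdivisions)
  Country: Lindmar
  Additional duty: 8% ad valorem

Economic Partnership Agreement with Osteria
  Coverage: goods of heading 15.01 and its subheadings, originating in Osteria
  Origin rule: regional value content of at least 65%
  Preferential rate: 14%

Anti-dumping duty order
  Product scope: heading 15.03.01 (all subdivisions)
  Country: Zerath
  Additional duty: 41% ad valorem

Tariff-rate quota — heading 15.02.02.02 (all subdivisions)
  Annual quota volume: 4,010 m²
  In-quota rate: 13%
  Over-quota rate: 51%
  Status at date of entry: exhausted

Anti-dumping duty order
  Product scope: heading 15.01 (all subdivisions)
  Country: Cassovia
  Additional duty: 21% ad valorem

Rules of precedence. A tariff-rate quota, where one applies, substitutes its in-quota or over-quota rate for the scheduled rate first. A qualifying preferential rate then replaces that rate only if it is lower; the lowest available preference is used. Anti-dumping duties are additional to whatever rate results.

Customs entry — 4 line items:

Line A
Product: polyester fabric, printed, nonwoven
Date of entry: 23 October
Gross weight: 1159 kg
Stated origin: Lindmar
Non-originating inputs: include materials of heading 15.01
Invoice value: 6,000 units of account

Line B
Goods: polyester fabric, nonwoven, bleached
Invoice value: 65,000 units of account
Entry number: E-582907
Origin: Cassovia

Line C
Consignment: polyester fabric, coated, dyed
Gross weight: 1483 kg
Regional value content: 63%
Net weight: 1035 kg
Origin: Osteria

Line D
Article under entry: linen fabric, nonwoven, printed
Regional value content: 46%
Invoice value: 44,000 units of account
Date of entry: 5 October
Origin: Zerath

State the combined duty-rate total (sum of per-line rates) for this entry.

140%

Line A: polyester → 15.01; nonwoven → 15.01.01; printed → 15.01.01.04. Scheduled 35%. Lindmar agreement on 15.02.01.03: 15.01.01.04 not covered. → 35%.
Line B: polyester → 15.01; nonwoven → 15.01.01; bleached → 15.01.01.02. Scheduled 13%. anti-dumping (Cassovia, 15.01): +21%; total 13% + 21% = 34%. → 34%.
Line C: polyester → 15.01; coated → 15.01.03; dyed → 15.01.03.03. Scheduled 37%. Osteria agreement on 15.01: RVC < 65%. → 37%.
Line D: linen → 15.02; nonwoven → 15.02.02; printed → 15.02.02.01. Scheduled 34%. Zerath agreement on 15.03: 15.02.02.01 not covered. → 34%.
Sum: 35% + 34% + 37% + 34% = 140%.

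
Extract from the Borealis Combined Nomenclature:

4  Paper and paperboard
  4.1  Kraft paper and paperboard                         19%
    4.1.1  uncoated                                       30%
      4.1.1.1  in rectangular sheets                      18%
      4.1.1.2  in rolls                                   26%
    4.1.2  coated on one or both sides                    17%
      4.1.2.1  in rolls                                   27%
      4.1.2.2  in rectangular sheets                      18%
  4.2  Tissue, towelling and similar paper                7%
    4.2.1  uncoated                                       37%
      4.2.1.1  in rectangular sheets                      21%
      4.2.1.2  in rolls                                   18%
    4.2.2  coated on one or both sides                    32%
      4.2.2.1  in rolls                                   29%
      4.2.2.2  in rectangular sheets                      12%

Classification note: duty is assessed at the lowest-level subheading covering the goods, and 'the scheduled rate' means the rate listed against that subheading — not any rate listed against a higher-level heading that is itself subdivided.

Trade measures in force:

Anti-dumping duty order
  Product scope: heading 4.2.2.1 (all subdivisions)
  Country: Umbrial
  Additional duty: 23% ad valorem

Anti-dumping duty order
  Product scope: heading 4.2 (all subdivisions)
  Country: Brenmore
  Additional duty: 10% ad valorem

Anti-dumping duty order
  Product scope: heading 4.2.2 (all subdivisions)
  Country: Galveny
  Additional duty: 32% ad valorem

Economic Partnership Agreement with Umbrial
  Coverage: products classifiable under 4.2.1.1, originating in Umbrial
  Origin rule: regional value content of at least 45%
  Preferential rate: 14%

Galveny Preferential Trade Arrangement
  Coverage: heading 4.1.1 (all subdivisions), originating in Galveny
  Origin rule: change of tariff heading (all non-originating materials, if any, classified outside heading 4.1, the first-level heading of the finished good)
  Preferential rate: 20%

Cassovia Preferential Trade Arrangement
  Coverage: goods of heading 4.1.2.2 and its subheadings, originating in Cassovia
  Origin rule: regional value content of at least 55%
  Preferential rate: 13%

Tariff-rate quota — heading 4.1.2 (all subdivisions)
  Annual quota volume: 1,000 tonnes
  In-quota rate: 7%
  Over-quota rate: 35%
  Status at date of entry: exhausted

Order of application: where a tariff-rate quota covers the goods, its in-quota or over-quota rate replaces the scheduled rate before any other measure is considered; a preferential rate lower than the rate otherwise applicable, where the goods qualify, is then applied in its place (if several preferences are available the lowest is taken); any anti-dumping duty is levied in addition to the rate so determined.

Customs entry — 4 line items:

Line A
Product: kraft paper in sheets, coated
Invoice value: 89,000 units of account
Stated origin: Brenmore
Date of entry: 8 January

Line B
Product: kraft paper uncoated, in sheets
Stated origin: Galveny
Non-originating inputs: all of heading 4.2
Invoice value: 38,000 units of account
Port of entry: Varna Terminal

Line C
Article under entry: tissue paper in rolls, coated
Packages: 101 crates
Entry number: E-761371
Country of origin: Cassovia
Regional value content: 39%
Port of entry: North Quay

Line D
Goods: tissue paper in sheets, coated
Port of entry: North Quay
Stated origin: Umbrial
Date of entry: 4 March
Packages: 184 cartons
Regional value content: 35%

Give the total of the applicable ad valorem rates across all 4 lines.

Line A: kraft paper → 4.1; coated → 4.1.2; in sheets → 4.1.2.2. Scheduled 18%. quota on 4.1.2 exhausted → over-quota 35%. → 35%.
Line B: kraft paper → 4.1; uncoated → 4.1.1; in sheets → 4.1.1.1. Scheduled 18%. Galveny agreement on 4.1.1: CTH met → 20% available; preference 20% not lower than 18% → no reduction. → 18%.
Line C: tissue paper → 4.2; coated → 4.2.2; in rolls → 4.2.2.1. Scheduled 29%. Cassovia agreement on 4.1.2.2: 4.2.2.1 not covered. → 29%.
Line D: tissue paper → 4.2; coated → 4.2.2; in sheets → 4.2.2.2. Scheduled 12%. Umbrial agreement on 4.2.1.1: 4.2.2.2 not covered. → 12%.
Sum: 35% + 18% + 29% + 12% = 94%.

94%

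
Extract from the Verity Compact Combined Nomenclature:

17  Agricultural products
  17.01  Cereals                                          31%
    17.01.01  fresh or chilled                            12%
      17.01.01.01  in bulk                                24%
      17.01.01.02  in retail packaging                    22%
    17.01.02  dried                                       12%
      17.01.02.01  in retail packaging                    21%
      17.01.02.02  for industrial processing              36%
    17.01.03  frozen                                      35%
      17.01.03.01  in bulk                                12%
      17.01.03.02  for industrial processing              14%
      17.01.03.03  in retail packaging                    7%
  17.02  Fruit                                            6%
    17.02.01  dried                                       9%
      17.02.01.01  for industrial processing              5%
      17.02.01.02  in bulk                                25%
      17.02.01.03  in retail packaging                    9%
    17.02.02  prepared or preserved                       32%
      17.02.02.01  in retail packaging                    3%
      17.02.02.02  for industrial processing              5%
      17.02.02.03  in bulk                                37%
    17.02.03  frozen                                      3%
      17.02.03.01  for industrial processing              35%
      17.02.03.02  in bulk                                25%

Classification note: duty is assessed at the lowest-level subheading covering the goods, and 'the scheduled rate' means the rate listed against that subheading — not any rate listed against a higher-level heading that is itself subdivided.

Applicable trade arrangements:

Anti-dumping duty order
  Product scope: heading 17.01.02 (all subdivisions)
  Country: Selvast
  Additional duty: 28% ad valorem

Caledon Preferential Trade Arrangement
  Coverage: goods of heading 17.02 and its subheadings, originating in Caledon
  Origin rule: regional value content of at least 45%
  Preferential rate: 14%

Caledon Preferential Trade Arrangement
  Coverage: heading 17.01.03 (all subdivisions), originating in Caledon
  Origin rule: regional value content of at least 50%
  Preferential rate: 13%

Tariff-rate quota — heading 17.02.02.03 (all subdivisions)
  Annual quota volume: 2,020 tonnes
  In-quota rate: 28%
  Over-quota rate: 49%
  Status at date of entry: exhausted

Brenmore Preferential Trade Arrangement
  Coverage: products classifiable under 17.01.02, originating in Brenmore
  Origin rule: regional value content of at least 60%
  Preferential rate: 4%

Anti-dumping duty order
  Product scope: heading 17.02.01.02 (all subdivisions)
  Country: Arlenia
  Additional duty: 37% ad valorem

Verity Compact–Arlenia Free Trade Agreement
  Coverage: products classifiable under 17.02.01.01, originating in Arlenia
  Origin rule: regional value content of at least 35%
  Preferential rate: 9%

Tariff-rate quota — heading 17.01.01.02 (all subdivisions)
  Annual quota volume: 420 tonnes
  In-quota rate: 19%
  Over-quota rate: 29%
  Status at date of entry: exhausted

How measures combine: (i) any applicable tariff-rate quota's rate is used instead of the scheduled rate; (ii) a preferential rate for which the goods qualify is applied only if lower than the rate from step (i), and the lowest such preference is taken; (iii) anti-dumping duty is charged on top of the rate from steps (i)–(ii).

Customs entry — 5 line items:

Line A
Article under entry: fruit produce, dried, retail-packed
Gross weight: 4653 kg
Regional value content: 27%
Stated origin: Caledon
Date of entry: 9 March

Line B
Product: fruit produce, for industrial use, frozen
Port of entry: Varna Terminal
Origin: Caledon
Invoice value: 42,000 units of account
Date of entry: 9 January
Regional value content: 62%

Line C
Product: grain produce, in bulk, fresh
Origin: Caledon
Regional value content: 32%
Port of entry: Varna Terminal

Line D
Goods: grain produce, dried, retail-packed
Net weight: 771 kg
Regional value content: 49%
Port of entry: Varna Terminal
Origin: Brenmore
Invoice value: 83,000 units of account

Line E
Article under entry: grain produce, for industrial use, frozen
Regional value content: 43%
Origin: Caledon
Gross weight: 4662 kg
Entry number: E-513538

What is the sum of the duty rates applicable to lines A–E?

Line A: fruit → 17.02; dried → 17.02.01; retail-packed → 17.02.01.03. Scheduled 9%. Caledon agreement on 17.02: RVC < 45%; Caledon agreement on 17.01.03: 17.02.01.03 not covered. → 9%.
Line B: fruit → 17.02; frozen → 17.02.03; for industrial use → 17.02.03.01. Scheduled 35%. Caledon agreement on 17.02: RVC ≥ 45% → 14% available; Caledon agreement on 17.01.03: 17.02.03.01 not covered; preferential 14%. → 14%.
Line C: grain → 17.01; fresh → 17.01.01; in bulk → 17.01.01.01. Scheduled 24%. Caledon agreement on 17.02: 17.01.01.01 not covered; Caledon agreement on 17.01.03: 17.01.01.01 not covered. → 24%.
Line D: grain → 17.01; dried → 17.01.02; retail-packed → 17.01.02.01. Scheduled 21%. Brenmore agreement on 17.01.02: RVC < 60%. → 21%.
Line E: grain → 17.01; frozen → 17.01.03; for industrial use → 17.01.03.02. Scheduled 14%. Caledon agreement on 17.02: 17.01.03.02 not covered; Caledon agreement on 17.01.03: RVC < 50%. → 14%.
Sum: 9% + 14% + 24% + 21% + 14% = 82%.

82%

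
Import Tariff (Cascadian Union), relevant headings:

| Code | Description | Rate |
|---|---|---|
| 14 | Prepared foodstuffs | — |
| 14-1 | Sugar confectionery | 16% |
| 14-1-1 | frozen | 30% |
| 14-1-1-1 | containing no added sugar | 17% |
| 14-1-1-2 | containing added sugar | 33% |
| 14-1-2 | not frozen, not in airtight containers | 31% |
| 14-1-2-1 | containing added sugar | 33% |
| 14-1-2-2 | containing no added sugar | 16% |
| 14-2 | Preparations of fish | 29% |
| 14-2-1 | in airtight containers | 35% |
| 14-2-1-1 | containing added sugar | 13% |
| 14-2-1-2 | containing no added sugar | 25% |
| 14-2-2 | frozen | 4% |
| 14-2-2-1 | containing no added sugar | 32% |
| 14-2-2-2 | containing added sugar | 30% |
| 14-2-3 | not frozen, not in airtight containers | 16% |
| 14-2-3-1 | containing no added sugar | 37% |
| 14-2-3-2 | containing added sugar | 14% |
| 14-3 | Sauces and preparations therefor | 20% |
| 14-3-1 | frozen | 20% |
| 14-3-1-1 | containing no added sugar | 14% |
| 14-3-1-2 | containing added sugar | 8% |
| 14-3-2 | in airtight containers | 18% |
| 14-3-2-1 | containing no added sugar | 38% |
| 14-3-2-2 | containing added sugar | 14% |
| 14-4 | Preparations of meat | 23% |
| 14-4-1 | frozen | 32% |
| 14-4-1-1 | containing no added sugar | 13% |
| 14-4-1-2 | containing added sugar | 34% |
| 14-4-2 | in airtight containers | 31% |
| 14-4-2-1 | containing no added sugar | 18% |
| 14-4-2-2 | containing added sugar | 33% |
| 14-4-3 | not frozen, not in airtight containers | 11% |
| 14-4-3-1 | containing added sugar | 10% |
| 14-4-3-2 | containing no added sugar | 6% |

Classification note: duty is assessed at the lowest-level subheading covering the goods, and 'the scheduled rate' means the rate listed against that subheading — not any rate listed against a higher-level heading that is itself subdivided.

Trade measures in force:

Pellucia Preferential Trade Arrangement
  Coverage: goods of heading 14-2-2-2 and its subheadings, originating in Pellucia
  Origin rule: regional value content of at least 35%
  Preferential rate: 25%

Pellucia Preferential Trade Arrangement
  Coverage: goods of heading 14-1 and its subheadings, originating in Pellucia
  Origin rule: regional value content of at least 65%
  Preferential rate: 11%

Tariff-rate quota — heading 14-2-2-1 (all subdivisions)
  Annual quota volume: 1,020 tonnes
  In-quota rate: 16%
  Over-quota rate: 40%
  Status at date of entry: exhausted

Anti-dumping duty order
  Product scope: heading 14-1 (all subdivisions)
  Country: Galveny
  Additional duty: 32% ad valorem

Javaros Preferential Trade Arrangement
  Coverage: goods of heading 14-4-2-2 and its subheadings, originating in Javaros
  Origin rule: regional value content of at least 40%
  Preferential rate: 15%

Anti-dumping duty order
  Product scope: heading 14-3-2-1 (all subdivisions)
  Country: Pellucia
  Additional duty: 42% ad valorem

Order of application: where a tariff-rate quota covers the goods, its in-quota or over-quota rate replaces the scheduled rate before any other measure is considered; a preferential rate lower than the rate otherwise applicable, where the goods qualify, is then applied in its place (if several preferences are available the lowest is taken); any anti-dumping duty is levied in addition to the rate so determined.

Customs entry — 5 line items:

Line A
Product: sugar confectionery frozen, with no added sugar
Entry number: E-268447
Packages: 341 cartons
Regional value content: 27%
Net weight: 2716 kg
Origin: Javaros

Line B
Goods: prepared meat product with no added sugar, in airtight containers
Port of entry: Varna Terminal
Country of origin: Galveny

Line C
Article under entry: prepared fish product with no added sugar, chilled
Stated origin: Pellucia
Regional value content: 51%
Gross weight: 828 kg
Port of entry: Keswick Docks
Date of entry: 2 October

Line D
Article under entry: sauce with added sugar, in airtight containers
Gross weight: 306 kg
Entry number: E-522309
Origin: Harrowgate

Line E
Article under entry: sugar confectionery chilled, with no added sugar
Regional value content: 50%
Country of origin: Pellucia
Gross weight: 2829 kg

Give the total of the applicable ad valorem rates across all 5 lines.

102%

Line A: sugar confectionery → 14-1; frozen → 14-1-1; with no added sugar → 14-1-1-1. Scheduled 17%. Javaros agreement on 14-4-2-2: 14-1-1-1 not covered. → 17%.
Line B: prepared meat product → 14-4; in airtight containers → 14-4-2; with no added sugar → 14-4-2-1. Scheduled 18%. No special measure applies. → 18%.
Line C: prepared fish product → 14-2; chilled → 14-2-3; with no added sugar → 14-2-3-1. Scheduled 37%. Pellucia agreement on 14-2-2-2: 14-2-3-1 not covered; Pellucia agreement on 14-1: 14-2-3-1 not covered. → 37%.
Line D: sauce → 14-3; in airtight containers → 14-3-2; with added sugar → 14-3-2-2. Scheduled 14%. No special measure applies. → 14%.
Line E: sugar confectionery → 14-1; chilled → 14-1-2; with no added sugar → 14-1-2-2. Scheduled 16%. Pellucia agreement on 14-2-2-2: 14-1-2-2 not covered; Pellucia agreement on 14-1: RVC < 65%. → 16%.
Sum: 17% + 18% + 37% + 14% + 16% = 102%.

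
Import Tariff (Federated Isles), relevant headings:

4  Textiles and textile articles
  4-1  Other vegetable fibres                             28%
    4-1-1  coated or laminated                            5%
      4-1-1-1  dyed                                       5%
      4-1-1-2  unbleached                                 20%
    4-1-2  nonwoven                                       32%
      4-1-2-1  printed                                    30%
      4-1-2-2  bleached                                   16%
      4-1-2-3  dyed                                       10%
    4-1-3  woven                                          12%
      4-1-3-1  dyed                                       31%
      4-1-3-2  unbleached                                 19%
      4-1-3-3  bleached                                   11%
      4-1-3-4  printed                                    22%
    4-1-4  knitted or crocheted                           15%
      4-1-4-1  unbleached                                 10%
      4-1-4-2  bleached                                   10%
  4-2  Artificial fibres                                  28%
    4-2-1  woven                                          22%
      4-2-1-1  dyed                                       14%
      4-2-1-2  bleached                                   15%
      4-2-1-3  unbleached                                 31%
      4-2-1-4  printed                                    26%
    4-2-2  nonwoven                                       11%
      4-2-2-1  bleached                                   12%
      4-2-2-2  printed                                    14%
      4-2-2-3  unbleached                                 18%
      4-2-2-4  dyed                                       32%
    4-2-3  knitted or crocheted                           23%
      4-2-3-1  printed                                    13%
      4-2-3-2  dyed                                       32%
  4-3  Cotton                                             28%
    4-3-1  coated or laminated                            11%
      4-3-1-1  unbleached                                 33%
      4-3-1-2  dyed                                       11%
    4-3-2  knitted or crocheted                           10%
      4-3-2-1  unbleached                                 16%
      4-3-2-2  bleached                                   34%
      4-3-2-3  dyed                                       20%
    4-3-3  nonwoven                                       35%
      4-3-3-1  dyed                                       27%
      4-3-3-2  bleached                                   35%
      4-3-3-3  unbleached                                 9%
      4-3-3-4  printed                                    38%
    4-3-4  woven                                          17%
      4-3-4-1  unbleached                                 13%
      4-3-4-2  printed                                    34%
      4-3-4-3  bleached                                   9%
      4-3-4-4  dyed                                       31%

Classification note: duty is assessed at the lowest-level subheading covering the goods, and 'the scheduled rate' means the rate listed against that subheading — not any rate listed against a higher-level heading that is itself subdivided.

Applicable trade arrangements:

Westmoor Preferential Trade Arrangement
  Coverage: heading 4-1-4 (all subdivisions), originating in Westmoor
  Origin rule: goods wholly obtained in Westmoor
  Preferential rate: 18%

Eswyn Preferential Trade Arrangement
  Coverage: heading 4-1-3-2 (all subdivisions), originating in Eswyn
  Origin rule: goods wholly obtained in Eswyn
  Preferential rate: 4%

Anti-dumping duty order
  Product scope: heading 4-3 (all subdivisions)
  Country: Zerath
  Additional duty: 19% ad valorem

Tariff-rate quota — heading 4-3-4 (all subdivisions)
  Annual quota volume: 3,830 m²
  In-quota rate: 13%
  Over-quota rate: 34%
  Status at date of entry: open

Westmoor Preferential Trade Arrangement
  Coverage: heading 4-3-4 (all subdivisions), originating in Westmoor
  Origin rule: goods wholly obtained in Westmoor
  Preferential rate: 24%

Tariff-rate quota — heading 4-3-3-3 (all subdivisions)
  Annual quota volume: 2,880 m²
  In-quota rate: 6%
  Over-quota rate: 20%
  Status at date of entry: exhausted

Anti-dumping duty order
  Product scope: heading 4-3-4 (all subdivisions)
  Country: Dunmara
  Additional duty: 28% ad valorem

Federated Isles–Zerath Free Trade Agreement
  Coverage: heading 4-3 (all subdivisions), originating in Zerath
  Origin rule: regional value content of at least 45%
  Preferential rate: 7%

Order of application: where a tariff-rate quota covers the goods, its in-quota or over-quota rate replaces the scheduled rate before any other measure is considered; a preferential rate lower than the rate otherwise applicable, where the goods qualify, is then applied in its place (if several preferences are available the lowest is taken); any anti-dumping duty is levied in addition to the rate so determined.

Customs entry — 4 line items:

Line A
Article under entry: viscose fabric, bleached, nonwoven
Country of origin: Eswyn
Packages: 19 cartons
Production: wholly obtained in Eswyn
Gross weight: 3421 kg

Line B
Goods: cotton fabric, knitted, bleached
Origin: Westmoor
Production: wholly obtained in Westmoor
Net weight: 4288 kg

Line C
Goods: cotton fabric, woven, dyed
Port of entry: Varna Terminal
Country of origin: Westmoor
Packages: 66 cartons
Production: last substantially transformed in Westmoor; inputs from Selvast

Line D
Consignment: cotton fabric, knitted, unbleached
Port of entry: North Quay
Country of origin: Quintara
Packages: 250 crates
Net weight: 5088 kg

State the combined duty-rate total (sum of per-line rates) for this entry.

75%

Line A: viscose → 4-2; nonwoven → 4-2-2; bleached → 4-2-2-1. Scheduled 12%. Eswyn agreement on 4-1-3-2: 4-2-2-1 not covered. → 12%.
Line B: cotton → 4-3; knitted → 4-3-2; bleached → 4-3-2-2. Scheduled 34%. Westmoor agreement on 4-1-4: 4-3-2-2 not covered; Westmoor agreement on 4-3-4: 4-3-2-2 not covered. → 34%.
Line C: cotton → 4-3; woven → 4-3-4; dyed → 4-3-4-4. Scheduled 31%. quota on 4-3-4 open → in-quota 13%; Westmoor agreement on 4-1-4: 4-3-4-4 not covered; Westmoor agreement on 4-3-4: not wholly obtained. → 13%.
Line D: cotton → 4-3; knitted → 4-3-2; unbleached → 4-3-2-1. Scheduled 16%. No special measure applies. → 16%.
Sum: 12% + 34% + 13% + 16% = 75%.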